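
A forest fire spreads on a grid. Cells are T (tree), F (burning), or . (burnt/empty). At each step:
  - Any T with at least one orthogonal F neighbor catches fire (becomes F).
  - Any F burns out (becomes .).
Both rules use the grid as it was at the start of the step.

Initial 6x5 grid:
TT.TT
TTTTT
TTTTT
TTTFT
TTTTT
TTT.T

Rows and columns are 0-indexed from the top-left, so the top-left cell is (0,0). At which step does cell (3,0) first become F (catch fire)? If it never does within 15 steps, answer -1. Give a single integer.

Step 1: cell (3,0)='T' (+4 fires, +1 burnt)
Step 2: cell (3,0)='T' (+6 fires, +4 burnt)
Step 3: cell (3,0)='F' (+8 fires, +6 burnt)
  -> target ignites at step 3
Step 4: cell (3,0)='.' (+5 fires, +8 burnt)
Step 5: cell (3,0)='.' (+3 fires, +5 burnt)
Step 6: cell (3,0)='.' (+1 fires, +3 burnt)
Step 7: cell (3,0)='.' (+0 fires, +1 burnt)
  fire out at step 7

3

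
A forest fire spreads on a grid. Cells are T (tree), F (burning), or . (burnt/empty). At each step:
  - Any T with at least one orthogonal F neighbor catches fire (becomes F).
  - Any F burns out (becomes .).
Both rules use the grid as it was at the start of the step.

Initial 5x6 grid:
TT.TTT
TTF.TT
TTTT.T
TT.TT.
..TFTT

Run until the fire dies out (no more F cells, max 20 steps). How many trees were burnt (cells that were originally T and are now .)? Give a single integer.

Answer: 15

Derivation:
Step 1: +5 fires, +2 burnt (F count now 5)
Step 2: +6 fires, +5 burnt (F count now 6)
Step 3: +3 fires, +6 burnt (F count now 3)
Step 4: +1 fires, +3 burnt (F count now 1)
Step 5: +0 fires, +1 burnt (F count now 0)
Fire out after step 5
Initially T: 21, now '.': 24
Total burnt (originally-T cells now '.'): 15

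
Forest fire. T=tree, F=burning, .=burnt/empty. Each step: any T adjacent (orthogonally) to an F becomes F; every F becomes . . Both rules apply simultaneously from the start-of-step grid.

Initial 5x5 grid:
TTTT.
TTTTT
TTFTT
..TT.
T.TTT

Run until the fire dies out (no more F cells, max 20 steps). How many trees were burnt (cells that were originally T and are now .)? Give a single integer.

Answer: 18

Derivation:
Step 1: +4 fires, +1 burnt (F count now 4)
Step 2: +7 fires, +4 burnt (F count now 7)
Step 3: +5 fires, +7 burnt (F count now 5)
Step 4: +2 fires, +5 burnt (F count now 2)
Step 5: +0 fires, +2 burnt (F count now 0)
Fire out after step 5
Initially T: 19, now '.': 24
Total burnt (originally-T cells now '.'): 18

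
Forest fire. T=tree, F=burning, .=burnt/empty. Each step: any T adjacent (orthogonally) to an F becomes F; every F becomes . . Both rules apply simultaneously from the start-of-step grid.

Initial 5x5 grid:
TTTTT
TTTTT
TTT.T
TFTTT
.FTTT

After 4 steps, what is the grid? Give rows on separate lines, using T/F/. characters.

Step 1: 4 trees catch fire, 2 burn out
  TTTTT
  TTTTT
  TFT.T
  F.FTT
  ..FTT
Step 2: 5 trees catch fire, 4 burn out
  TTTTT
  TFTTT
  F.F.T
  ...FT
  ...FT
Step 3: 5 trees catch fire, 5 burn out
  TFTTT
  F.FTT
  ....T
  ....F
  ....F
Step 4: 4 trees catch fire, 5 burn out
  F.FTT
  ...FT
  ....F
  .....
  .....

F.FTT
...FT
....F
.....
.....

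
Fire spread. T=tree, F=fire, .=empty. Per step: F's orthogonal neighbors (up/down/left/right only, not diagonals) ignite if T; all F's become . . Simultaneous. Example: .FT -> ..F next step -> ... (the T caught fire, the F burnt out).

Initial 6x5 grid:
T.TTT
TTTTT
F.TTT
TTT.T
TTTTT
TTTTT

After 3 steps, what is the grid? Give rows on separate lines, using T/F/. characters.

Step 1: 2 trees catch fire, 1 burn out
  T.TTT
  FTTTT
  ..TTT
  FTT.T
  TTTTT
  TTTTT
Step 2: 4 trees catch fire, 2 burn out
  F.TTT
  .FTTT
  ..TTT
  .FT.T
  FTTTT
  TTTTT
Step 3: 4 trees catch fire, 4 burn out
  ..TTT
  ..FTT
  ..TTT
  ..F.T
  .FTTT
  FTTTT

..TTT
..FTT
..TTT
..F.T
.FTTT
FTTTT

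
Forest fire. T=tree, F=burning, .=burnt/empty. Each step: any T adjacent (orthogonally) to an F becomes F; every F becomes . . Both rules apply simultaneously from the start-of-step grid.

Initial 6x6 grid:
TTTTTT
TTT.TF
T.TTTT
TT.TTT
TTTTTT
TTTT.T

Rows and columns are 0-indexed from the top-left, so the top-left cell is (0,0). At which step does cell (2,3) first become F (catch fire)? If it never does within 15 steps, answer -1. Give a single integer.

Step 1: cell (2,3)='T' (+3 fires, +1 burnt)
Step 2: cell (2,3)='T' (+3 fires, +3 burnt)
Step 3: cell (2,3)='F' (+4 fires, +3 burnt)
  -> target ignites at step 3
Step 4: cell (2,3)='.' (+5 fires, +4 burnt)
Step 5: cell (2,3)='.' (+3 fires, +5 burnt)
Step 6: cell (2,3)='.' (+4 fires, +3 burnt)
Step 7: cell (2,3)='.' (+3 fires, +4 burnt)
Step 8: cell (2,3)='.' (+4 fires, +3 burnt)
Step 9: cell (2,3)='.' (+2 fires, +4 burnt)
Step 10: cell (2,3)='.' (+0 fires, +2 burnt)
  fire out at step 10

3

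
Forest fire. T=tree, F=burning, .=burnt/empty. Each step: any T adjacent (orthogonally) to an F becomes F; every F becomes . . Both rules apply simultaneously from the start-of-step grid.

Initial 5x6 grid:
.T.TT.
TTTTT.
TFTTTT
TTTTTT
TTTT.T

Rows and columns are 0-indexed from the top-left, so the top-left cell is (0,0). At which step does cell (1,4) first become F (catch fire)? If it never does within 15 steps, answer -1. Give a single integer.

Step 1: cell (1,4)='T' (+4 fires, +1 burnt)
Step 2: cell (1,4)='T' (+7 fires, +4 burnt)
Step 3: cell (1,4)='T' (+5 fires, +7 burnt)
Step 4: cell (1,4)='F' (+5 fires, +5 burnt)
  -> target ignites at step 4
Step 5: cell (1,4)='.' (+2 fires, +5 burnt)
Step 6: cell (1,4)='.' (+1 fires, +2 burnt)
Step 7: cell (1,4)='.' (+0 fires, +1 burnt)
  fire out at step 7

4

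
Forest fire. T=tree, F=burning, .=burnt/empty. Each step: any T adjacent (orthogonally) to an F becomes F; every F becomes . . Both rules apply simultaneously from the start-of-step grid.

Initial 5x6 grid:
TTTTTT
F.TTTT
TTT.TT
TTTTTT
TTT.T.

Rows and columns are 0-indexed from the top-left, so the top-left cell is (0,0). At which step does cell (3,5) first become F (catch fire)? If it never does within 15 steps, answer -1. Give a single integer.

Step 1: cell (3,5)='T' (+2 fires, +1 burnt)
Step 2: cell (3,5)='T' (+3 fires, +2 burnt)
Step 3: cell (3,5)='T' (+4 fires, +3 burnt)
Step 4: cell (3,5)='T' (+4 fires, +4 burnt)
Step 5: cell (3,5)='T' (+4 fires, +4 burnt)
Step 6: cell (3,5)='T' (+3 fires, +4 burnt)
Step 7: cell (3,5)='F' (+4 fires, +3 burnt)
  -> target ignites at step 7
Step 8: cell (3,5)='.' (+1 fires, +4 burnt)
Step 9: cell (3,5)='.' (+0 fires, +1 burnt)
  fire out at step 9

7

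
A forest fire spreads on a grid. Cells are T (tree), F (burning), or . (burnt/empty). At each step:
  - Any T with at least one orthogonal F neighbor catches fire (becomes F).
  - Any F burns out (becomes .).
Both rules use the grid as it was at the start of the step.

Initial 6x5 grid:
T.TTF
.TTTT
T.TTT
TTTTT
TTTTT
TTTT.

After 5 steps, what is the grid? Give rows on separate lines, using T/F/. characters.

Step 1: 2 trees catch fire, 1 burn out
  T.TF.
  .TTTF
  T.TTT
  TTTTT
  TTTTT
  TTTT.
Step 2: 3 trees catch fire, 2 burn out
  T.F..
  .TTF.
  T.TTF
  TTTTT
  TTTTT
  TTTT.
Step 3: 3 trees catch fire, 3 burn out
  T....
  .TF..
  T.TF.
  TTTTF
  TTTTT
  TTTT.
Step 4: 4 trees catch fire, 3 burn out
  T....
  .F...
  T.F..
  TTTF.
  TTTTF
  TTTT.
Step 5: 2 trees catch fire, 4 burn out
  T....
  .....
  T....
  TTF..
  TTTF.
  TTTT.

T....
.....
T....
TTF..
TTTF.
TTTT.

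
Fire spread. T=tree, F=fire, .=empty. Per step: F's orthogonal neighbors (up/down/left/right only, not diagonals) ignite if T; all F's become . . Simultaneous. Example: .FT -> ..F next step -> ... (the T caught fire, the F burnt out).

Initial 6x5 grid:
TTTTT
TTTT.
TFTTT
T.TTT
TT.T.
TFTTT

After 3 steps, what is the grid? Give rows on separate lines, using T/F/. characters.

Step 1: 6 trees catch fire, 2 burn out
  TTTTT
  TFTT.
  F.FTT
  T.TTT
  TF.T.
  F.FTT
Step 2: 8 trees catch fire, 6 burn out
  TFTTT
  F.FT.
  ...FT
  F.FTT
  F..T.
  ...FT
Step 3: 7 trees catch fire, 8 burn out
  F.FTT
  ...F.
  ....F
  ...FT
  ...F.
  ....F

F.FTT
...F.
....F
...FT
...F.
....F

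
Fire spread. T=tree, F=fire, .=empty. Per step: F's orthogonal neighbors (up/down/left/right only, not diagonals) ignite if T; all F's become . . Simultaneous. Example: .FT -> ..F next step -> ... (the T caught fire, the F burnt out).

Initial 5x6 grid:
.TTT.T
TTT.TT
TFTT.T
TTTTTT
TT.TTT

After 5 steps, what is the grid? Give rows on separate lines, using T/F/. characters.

Step 1: 4 trees catch fire, 1 burn out
  .TTT.T
  TFT.TT
  F.FT.T
  TFTTTT
  TT.TTT
Step 2: 7 trees catch fire, 4 burn out
  .FTT.T
  F.F.TT
  ...F.T
  F.FTTT
  TF.TTT
Step 3: 3 trees catch fire, 7 burn out
  ..FT.T
  ....TT
  .....T
  ...FTT
  F..TTT
Step 4: 3 trees catch fire, 3 burn out
  ...F.T
  ....TT
  .....T
  ....FT
  ...FTT
Step 5: 2 trees catch fire, 3 burn out
  .....T
  ....TT
  .....T
  .....F
  ....FT

.....T
....TT
.....T
.....F
....FT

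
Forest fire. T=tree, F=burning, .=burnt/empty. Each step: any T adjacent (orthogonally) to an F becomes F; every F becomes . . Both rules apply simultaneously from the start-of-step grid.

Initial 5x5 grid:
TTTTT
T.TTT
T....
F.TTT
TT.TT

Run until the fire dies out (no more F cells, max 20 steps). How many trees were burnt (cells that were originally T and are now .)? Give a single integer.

Answer: 12

Derivation:
Step 1: +2 fires, +1 burnt (F count now 2)
Step 2: +2 fires, +2 burnt (F count now 2)
Step 3: +1 fires, +2 burnt (F count now 1)
Step 4: +1 fires, +1 burnt (F count now 1)
Step 5: +1 fires, +1 burnt (F count now 1)
Step 6: +2 fires, +1 burnt (F count now 2)
Step 7: +2 fires, +2 burnt (F count now 2)
Step 8: +1 fires, +2 burnt (F count now 1)
Step 9: +0 fires, +1 burnt (F count now 0)
Fire out after step 9
Initially T: 17, now '.': 20
Total burnt (originally-T cells now '.'): 12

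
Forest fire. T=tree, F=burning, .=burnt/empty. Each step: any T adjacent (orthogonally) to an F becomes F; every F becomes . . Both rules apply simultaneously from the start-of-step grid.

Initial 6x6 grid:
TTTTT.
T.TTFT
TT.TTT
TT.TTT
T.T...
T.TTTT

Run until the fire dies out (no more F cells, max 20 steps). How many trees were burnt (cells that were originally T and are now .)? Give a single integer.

Answer: 21

Derivation:
Step 1: +4 fires, +1 burnt (F count now 4)
Step 2: +5 fires, +4 burnt (F count now 5)
Step 3: +3 fires, +5 burnt (F count now 3)
Step 4: +1 fires, +3 burnt (F count now 1)
Step 5: +1 fires, +1 burnt (F count now 1)
Step 6: +1 fires, +1 burnt (F count now 1)
Step 7: +1 fires, +1 burnt (F count now 1)
Step 8: +2 fires, +1 burnt (F count now 2)
Step 9: +2 fires, +2 burnt (F count now 2)
Step 10: +1 fires, +2 burnt (F count now 1)
Step 11: +0 fires, +1 burnt (F count now 0)
Fire out after step 11
Initially T: 26, now '.': 31
Total burnt (originally-T cells now '.'): 21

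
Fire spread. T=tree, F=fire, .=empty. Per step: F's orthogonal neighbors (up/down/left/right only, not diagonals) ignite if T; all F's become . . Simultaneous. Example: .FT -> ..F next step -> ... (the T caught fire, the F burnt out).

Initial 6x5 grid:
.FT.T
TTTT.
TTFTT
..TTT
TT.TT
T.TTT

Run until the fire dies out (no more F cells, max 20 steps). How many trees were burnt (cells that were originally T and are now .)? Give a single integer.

Answer: 17

Derivation:
Step 1: +6 fires, +2 burnt (F count now 6)
Step 2: +5 fires, +6 burnt (F count now 5)
Step 3: +2 fires, +5 burnt (F count now 2)
Step 4: +2 fires, +2 burnt (F count now 2)
Step 5: +2 fires, +2 burnt (F count now 2)
Step 6: +0 fires, +2 burnt (F count now 0)
Fire out after step 6
Initially T: 21, now '.': 26
Total burnt (originally-T cells now '.'): 17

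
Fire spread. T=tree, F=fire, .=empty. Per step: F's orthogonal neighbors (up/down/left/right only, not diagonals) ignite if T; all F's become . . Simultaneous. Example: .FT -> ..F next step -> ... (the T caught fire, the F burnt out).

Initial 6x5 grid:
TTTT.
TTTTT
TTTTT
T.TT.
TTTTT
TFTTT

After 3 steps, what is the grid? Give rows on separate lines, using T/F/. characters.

Step 1: 3 trees catch fire, 1 burn out
  TTTT.
  TTTTT
  TTTTT
  T.TT.
  TFTTT
  F.FTT
Step 2: 3 trees catch fire, 3 burn out
  TTTT.
  TTTTT
  TTTTT
  T.TT.
  F.FTT
  ...FT
Step 3: 4 trees catch fire, 3 burn out
  TTTT.
  TTTTT
  TTTTT
  F.FT.
  ...FT
  ....F

TTTT.
TTTTT
TTTTT
F.FT.
...FT
....F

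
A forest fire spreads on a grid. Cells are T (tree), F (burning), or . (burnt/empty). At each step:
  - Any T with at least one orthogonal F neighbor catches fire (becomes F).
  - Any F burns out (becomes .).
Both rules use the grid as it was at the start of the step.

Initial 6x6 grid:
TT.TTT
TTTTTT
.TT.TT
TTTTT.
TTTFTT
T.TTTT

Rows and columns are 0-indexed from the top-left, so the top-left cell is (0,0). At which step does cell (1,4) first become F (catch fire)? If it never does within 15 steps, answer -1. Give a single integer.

Step 1: cell (1,4)='T' (+4 fires, +1 burnt)
Step 2: cell (1,4)='T' (+6 fires, +4 burnt)
Step 3: cell (1,4)='T' (+5 fires, +6 burnt)
Step 4: cell (1,4)='F' (+6 fires, +5 burnt)
  -> target ignites at step 4
Step 5: cell (1,4)='.' (+4 fires, +6 burnt)
Step 6: cell (1,4)='.' (+4 fires, +4 burnt)
Step 7: cell (1,4)='.' (+1 fires, +4 burnt)
Step 8: cell (1,4)='.' (+0 fires, +1 burnt)
  fire out at step 8

4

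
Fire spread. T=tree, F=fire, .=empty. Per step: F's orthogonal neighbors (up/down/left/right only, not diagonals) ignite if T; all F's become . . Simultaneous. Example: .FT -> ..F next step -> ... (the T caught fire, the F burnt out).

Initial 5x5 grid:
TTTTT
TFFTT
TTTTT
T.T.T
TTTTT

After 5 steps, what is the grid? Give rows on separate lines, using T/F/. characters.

Step 1: 6 trees catch fire, 2 burn out
  TFFTT
  F..FT
  TFFTT
  T.T.T
  TTTTT
Step 2: 6 trees catch fire, 6 burn out
  F..FT
  ....F
  F..FT
  T.F.T
  TTTTT
Step 3: 4 trees catch fire, 6 burn out
  ....F
  .....
  ....F
  F...T
  TTFTT
Step 4: 4 trees catch fire, 4 burn out
  .....
  .....
  .....
  ....F
  FF.FT
Step 5: 1 trees catch fire, 4 burn out
  .....
  .....
  .....
  .....
  ....F

.....
.....
.....
.....
....F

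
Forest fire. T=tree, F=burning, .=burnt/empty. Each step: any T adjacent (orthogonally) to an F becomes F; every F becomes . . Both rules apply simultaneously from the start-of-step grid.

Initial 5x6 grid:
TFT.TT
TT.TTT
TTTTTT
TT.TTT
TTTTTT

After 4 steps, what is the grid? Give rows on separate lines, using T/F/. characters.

Step 1: 3 trees catch fire, 1 burn out
  F.F.TT
  TF.TTT
  TTTTTT
  TT.TTT
  TTTTTT
Step 2: 2 trees catch fire, 3 burn out
  ....TT
  F..TTT
  TFTTTT
  TT.TTT
  TTTTTT
Step 3: 3 trees catch fire, 2 burn out
  ....TT
  ...TTT
  F.FTTT
  TF.TTT
  TTTTTT
Step 4: 3 trees catch fire, 3 burn out
  ....TT
  ...TTT
  ...FTT
  F..TTT
  TFTTTT

....TT
...TTT
...FTT
F..TTT
TFTTTT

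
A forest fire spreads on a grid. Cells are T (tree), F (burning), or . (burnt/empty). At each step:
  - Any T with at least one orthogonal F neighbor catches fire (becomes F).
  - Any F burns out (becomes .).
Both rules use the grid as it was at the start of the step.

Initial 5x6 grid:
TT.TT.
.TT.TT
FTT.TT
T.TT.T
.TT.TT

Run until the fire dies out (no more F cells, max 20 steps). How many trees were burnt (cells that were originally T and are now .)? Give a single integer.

Step 1: +2 fires, +1 burnt (F count now 2)
Step 2: +2 fires, +2 burnt (F count now 2)
Step 3: +3 fires, +2 burnt (F count now 3)
Step 4: +3 fires, +3 burnt (F count now 3)
Step 5: +1 fires, +3 burnt (F count now 1)
Step 6: +0 fires, +1 burnt (F count now 0)
Fire out after step 6
Initially T: 20, now '.': 21
Total burnt (originally-T cells now '.'): 11

Answer: 11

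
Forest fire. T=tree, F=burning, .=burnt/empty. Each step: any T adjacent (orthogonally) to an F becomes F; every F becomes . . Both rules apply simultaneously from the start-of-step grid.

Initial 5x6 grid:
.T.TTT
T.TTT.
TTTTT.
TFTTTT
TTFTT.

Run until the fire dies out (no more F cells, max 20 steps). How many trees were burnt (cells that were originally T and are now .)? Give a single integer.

Answer: 21

Derivation:
Step 1: +5 fires, +2 burnt (F count now 5)
Step 2: +5 fires, +5 burnt (F count now 5)
Step 3: +4 fires, +5 burnt (F count now 4)
Step 4: +3 fires, +4 burnt (F count now 3)
Step 5: +2 fires, +3 burnt (F count now 2)
Step 6: +1 fires, +2 burnt (F count now 1)
Step 7: +1 fires, +1 burnt (F count now 1)
Step 8: +0 fires, +1 burnt (F count now 0)
Fire out after step 8
Initially T: 22, now '.': 29
Total burnt (originally-T cells now '.'): 21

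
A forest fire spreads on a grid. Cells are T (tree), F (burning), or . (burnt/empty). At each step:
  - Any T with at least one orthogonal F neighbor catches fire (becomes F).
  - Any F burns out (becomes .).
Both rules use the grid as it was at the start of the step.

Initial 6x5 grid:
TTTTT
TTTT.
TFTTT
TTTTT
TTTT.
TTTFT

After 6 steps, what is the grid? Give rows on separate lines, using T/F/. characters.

Step 1: 7 trees catch fire, 2 burn out
  TTTTT
  TFTT.
  F.FTT
  TFTTT
  TTTF.
  TTF.F
Step 2: 10 trees catch fire, 7 burn out
  TFTTT
  F.FT.
  ...FT
  F.FFT
  TFF..
  TF...
Step 3: 7 trees catch fire, 10 burn out
  F.FTT
  ...F.
  ....F
  ....F
  F....
  F....
Step 4: 1 trees catch fire, 7 burn out
  ...FT
  .....
  .....
  .....
  .....
  .....
Step 5: 1 trees catch fire, 1 burn out
  ....F
  .....
  .....
  .....
  .....
  .....
Step 6: 0 trees catch fire, 1 burn out
  .....
  .....
  .....
  .....
  .....
  .....

.....
.....
.....
.....
.....
.....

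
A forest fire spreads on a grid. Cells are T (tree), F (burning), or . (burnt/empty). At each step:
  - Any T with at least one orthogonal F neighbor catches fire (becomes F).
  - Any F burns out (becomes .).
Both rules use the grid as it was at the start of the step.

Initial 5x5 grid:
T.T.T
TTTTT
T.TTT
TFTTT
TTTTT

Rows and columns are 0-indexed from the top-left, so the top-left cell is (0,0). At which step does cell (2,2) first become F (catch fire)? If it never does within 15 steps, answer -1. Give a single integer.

Step 1: cell (2,2)='T' (+3 fires, +1 burnt)
Step 2: cell (2,2)='F' (+5 fires, +3 burnt)
  -> target ignites at step 2
Step 3: cell (2,2)='.' (+5 fires, +5 burnt)
Step 4: cell (2,2)='.' (+6 fires, +5 burnt)
Step 5: cell (2,2)='.' (+1 fires, +6 burnt)
Step 6: cell (2,2)='.' (+1 fires, +1 burnt)
Step 7: cell (2,2)='.' (+0 fires, +1 burnt)
  fire out at step 7

2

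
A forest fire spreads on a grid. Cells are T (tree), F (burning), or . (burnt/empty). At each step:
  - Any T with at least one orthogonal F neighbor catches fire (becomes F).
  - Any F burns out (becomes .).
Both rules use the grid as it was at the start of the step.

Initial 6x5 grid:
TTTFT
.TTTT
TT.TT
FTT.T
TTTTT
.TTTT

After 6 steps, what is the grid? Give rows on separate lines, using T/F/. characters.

Step 1: 6 trees catch fire, 2 burn out
  TTF.F
  .TTFT
  FT.TT
  .FT.T
  FTTTT
  .TTTT
Step 2: 7 trees catch fire, 6 burn out
  TF...
  .TF.F
  .F.FT
  ..F.T
  .FTTT
  .TTTT
Step 3: 5 trees catch fire, 7 burn out
  F....
  .F...
  ....F
  ....T
  ..FTT
  .FTTT
Step 4: 3 trees catch fire, 5 burn out
  .....
  .....
  .....
  ....F
  ...FT
  ..FTT
Step 5: 2 trees catch fire, 3 burn out
  .....
  .....
  .....
  .....
  ....F
  ...FT
Step 6: 1 trees catch fire, 2 burn out
  .....
  .....
  .....
  .....
  .....
  ....F

.....
.....
.....
.....
.....
....F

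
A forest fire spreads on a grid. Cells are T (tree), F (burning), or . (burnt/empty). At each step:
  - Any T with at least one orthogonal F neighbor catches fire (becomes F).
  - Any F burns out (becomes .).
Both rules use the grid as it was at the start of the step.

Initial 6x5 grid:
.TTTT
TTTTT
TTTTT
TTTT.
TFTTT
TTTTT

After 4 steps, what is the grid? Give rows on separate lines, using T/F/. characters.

Step 1: 4 trees catch fire, 1 burn out
  .TTTT
  TTTTT
  TTTTT
  TFTT.
  F.FTT
  TFTTT
Step 2: 6 trees catch fire, 4 burn out
  .TTTT
  TTTTT
  TFTTT
  F.FT.
  ...FT
  F.FTT
Step 3: 6 trees catch fire, 6 burn out
  .TTTT
  TFTTT
  F.FTT
  ...F.
  ....F
  ...FT
Step 4: 5 trees catch fire, 6 burn out
  .FTTT
  F.FTT
  ...FT
  .....
  .....
  ....F

.FTTT
F.FTT
...FT
.....
.....
....F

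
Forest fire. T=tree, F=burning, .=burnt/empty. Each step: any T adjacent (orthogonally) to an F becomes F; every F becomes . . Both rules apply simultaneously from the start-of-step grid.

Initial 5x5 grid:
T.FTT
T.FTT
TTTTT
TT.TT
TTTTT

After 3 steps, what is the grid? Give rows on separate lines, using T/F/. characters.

Step 1: 3 trees catch fire, 2 burn out
  T..FT
  T..FT
  TTFTT
  TT.TT
  TTTTT
Step 2: 4 trees catch fire, 3 burn out
  T...F
  T...F
  TF.FT
  TT.TT
  TTTTT
Step 3: 4 trees catch fire, 4 burn out
  T....
  T....
  F...F
  TF.FT
  TTTTT

T....
T....
F...F
TF.FT
TTTTT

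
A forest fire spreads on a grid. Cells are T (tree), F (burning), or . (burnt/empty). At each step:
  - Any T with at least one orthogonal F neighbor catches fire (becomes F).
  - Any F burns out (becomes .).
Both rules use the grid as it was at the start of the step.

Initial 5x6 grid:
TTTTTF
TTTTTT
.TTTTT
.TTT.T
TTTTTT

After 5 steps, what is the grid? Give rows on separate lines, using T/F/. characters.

Step 1: 2 trees catch fire, 1 burn out
  TTTTF.
  TTTTTF
  .TTTTT
  .TTT.T
  TTTTTT
Step 2: 3 trees catch fire, 2 burn out
  TTTF..
  TTTTF.
  .TTTTF
  .TTT.T
  TTTTTT
Step 3: 4 trees catch fire, 3 burn out
  TTF...
  TTTF..
  .TTTF.
  .TTT.F
  TTTTTT
Step 4: 4 trees catch fire, 4 burn out
  TF....
  TTF...
  .TTF..
  .TTT..
  TTTTTF
Step 5: 5 trees catch fire, 4 burn out
  F.....
  TF....
  .TF...
  .TTF..
  TTTTF.

F.....
TF....
.TF...
.TTF..
TTTTF.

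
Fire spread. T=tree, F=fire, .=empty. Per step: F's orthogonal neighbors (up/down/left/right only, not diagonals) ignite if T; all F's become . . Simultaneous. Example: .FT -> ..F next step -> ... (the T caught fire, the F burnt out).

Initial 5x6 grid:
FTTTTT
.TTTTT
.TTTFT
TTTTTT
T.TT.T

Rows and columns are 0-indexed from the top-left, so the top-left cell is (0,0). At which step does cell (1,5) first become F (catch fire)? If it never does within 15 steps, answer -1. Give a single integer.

Step 1: cell (1,5)='T' (+5 fires, +2 burnt)
Step 2: cell (1,5)='F' (+8 fires, +5 burnt)
  -> target ignites at step 2
Step 3: cell (1,5)='.' (+7 fires, +8 burnt)
Step 4: cell (1,5)='.' (+2 fires, +7 burnt)
Step 5: cell (1,5)='.' (+1 fires, +2 burnt)
Step 6: cell (1,5)='.' (+1 fires, +1 burnt)
Step 7: cell (1,5)='.' (+0 fires, +1 burnt)
  fire out at step 7

2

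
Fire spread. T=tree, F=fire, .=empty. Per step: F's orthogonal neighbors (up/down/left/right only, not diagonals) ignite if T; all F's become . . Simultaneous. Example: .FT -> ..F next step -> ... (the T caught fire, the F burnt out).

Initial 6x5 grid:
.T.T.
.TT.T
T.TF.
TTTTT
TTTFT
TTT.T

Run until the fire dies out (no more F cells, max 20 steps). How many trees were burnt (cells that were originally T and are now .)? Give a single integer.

Answer: 18

Derivation:
Step 1: +4 fires, +2 burnt (F count now 4)
Step 2: +6 fires, +4 burnt (F count now 6)
Step 3: +4 fires, +6 burnt (F count now 4)
Step 4: +3 fires, +4 burnt (F count now 3)
Step 5: +1 fires, +3 burnt (F count now 1)
Step 6: +0 fires, +1 burnt (F count now 0)
Fire out after step 6
Initially T: 20, now '.': 28
Total burnt (originally-T cells now '.'): 18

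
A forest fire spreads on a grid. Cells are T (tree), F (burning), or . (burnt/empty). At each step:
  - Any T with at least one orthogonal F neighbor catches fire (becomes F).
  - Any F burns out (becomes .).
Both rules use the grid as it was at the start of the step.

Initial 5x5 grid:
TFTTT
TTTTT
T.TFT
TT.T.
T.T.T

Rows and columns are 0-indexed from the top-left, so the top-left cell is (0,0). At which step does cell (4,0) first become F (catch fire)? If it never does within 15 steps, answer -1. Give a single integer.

Step 1: cell (4,0)='T' (+7 fires, +2 burnt)
Step 2: cell (4,0)='T' (+4 fires, +7 burnt)
Step 3: cell (4,0)='T' (+2 fires, +4 burnt)
Step 4: cell (4,0)='T' (+1 fires, +2 burnt)
Step 5: cell (4,0)='F' (+2 fires, +1 burnt)
  -> target ignites at step 5
Step 6: cell (4,0)='.' (+0 fires, +2 burnt)
  fire out at step 6

5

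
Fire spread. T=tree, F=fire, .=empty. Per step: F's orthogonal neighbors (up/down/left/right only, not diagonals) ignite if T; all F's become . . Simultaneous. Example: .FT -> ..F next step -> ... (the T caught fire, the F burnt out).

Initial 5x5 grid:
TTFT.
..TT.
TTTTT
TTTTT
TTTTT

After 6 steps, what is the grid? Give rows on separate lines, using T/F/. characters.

Step 1: 3 trees catch fire, 1 burn out
  TF.F.
  ..FT.
  TTTTT
  TTTTT
  TTTTT
Step 2: 3 trees catch fire, 3 burn out
  F....
  ...F.
  TTFTT
  TTTTT
  TTTTT
Step 3: 3 trees catch fire, 3 burn out
  .....
  .....
  TF.FT
  TTFTT
  TTTTT
Step 4: 5 trees catch fire, 3 burn out
  .....
  .....
  F...F
  TF.FT
  TTFTT
Step 5: 4 trees catch fire, 5 burn out
  .....
  .....
  .....
  F...F
  TF.FT
Step 6: 2 trees catch fire, 4 burn out
  .....
  .....
  .....
  .....
  F...F

.....
.....
.....
.....
F...F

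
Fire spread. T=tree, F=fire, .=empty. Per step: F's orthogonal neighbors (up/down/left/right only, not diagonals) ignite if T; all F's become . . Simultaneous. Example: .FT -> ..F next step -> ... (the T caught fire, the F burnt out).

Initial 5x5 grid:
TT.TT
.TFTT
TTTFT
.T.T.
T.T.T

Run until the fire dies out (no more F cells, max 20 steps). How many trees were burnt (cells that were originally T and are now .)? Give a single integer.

Step 1: +5 fires, +2 burnt (F count now 5)
Step 2: +4 fires, +5 burnt (F count now 4)
Step 3: +4 fires, +4 burnt (F count now 4)
Step 4: +0 fires, +4 burnt (F count now 0)
Fire out after step 4
Initially T: 16, now '.': 22
Total burnt (originally-T cells now '.'): 13

Answer: 13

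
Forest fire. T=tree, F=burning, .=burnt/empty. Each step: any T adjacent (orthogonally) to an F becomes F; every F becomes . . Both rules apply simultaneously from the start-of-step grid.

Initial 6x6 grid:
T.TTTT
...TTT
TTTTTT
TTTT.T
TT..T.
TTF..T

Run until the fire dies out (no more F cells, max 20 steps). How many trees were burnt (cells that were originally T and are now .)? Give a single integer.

Step 1: +1 fires, +1 burnt (F count now 1)
Step 2: +2 fires, +1 burnt (F count now 2)
Step 3: +2 fires, +2 burnt (F count now 2)
Step 4: +3 fires, +2 burnt (F count now 3)
Step 5: +3 fires, +3 burnt (F count now 3)
Step 6: +1 fires, +3 burnt (F count now 1)
Step 7: +2 fires, +1 burnt (F count now 2)
Step 8: +3 fires, +2 burnt (F count now 3)
Step 9: +4 fires, +3 burnt (F count now 4)
Step 10: +1 fires, +4 burnt (F count now 1)
Step 11: +0 fires, +1 burnt (F count now 0)
Fire out after step 11
Initially T: 25, now '.': 33
Total burnt (originally-T cells now '.'): 22

Answer: 22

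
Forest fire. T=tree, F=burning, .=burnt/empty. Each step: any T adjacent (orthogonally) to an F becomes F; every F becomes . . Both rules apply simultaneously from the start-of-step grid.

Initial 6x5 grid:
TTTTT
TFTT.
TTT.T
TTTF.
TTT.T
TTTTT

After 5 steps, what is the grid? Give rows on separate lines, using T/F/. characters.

Step 1: 5 trees catch fire, 2 burn out
  TFTTT
  F.FT.
  TFT.T
  TTF..
  TTT.T
  TTTTT
Step 2: 7 trees catch fire, 5 burn out
  F.FTT
  ...F.
  F.F.T
  TF...
  TTF.T
  TTTTT
Step 3: 4 trees catch fire, 7 burn out
  ...FT
  .....
  ....T
  F....
  TF..T
  TTFTT
Step 4: 4 trees catch fire, 4 burn out
  ....F
  .....
  ....T
  .....
  F...T
  TF.FT
Step 5: 2 trees catch fire, 4 burn out
  .....
  .....
  ....T
  .....
  ....T
  F...F

.....
.....
....T
.....
....T
F...F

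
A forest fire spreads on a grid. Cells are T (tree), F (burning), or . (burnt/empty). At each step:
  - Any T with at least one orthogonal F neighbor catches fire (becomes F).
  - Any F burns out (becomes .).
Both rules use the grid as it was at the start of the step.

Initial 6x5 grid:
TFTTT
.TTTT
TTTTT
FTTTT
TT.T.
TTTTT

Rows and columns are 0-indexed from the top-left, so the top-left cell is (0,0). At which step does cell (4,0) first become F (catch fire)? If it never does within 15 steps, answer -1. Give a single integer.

Step 1: cell (4,0)='F' (+6 fires, +2 burnt)
  -> target ignites at step 1
Step 2: cell (4,0)='.' (+6 fires, +6 burnt)
Step 3: cell (4,0)='.' (+5 fires, +6 burnt)
Step 4: cell (4,0)='.' (+5 fires, +5 burnt)
Step 5: cell (4,0)='.' (+2 fires, +5 burnt)
Step 6: cell (4,0)='.' (+1 fires, +2 burnt)
Step 7: cell (4,0)='.' (+0 fires, +1 burnt)
  fire out at step 7

1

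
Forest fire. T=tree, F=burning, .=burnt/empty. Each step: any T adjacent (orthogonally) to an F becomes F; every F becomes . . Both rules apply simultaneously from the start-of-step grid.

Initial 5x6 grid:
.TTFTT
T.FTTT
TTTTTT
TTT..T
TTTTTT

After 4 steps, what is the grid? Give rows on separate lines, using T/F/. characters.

Step 1: 4 trees catch fire, 2 burn out
  .TF.FT
  T..FTT
  TTFTTT
  TTT..T
  TTTTTT
Step 2: 6 trees catch fire, 4 burn out
  .F...F
  T...FT
  TF.FTT
  TTF..T
  TTTTTT
Step 3: 5 trees catch fire, 6 burn out
  ......
  T....F
  F...FT
  TF...T
  TTFTTT
Step 4: 5 trees catch fire, 5 burn out
  ......
  F.....
  .....F
  F....T
  TF.FTT

......
F.....
.....F
F....T
TF.FTT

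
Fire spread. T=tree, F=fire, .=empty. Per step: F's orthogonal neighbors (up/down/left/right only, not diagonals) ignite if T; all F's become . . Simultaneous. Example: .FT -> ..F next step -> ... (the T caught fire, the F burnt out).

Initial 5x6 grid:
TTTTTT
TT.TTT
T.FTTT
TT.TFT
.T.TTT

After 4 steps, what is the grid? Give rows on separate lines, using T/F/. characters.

Step 1: 5 trees catch fire, 2 burn out
  TTTTTT
  TT.TTT
  T..FFT
  TT.F.F
  .T.TFT
Step 2: 5 trees catch fire, 5 burn out
  TTTTTT
  TT.FFT
  T....F
  TT....
  .T.F.F
Step 3: 3 trees catch fire, 5 burn out
  TTTFFT
  TT...F
  T.....
  TT....
  .T....
Step 4: 2 trees catch fire, 3 burn out
  TTF..F
  TT....
  T.....
  TT....
  .T....

TTF..F
TT....
T.....
TT....
.T....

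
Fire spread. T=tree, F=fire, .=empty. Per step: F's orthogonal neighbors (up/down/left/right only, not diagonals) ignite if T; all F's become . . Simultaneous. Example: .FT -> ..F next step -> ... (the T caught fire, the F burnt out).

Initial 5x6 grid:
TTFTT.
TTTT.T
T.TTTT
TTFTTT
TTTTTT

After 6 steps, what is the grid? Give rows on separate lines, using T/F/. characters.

Step 1: 7 trees catch fire, 2 burn out
  TF.FT.
  TTFT.T
  T.FTTT
  TF.FTT
  TTFTTT
Step 2: 9 trees catch fire, 7 burn out
  F...F.
  TF.F.T
  T..FTT
  F...FT
  TF.FTT
Step 3: 6 trees catch fire, 9 burn out
  ......
  F....T
  F...FT
  .....F
  F...FT
Step 4: 2 trees catch fire, 6 burn out
  ......
  .....T
  .....F
  ......
  .....F
Step 5: 1 trees catch fire, 2 burn out
  ......
  .....F
  ......
  ......
  ......
Step 6: 0 trees catch fire, 1 burn out
  ......
  ......
  ......
  ......
  ......

......
......
......
......
......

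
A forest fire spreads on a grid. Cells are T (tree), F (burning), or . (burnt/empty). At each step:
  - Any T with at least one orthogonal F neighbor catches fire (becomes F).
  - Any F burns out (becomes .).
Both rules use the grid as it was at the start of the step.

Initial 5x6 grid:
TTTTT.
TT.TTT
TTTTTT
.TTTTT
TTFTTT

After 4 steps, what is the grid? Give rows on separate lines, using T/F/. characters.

Step 1: 3 trees catch fire, 1 burn out
  TTTTT.
  TT.TTT
  TTTTTT
  .TFTTT
  TF.FTT
Step 2: 5 trees catch fire, 3 burn out
  TTTTT.
  TT.TTT
  TTFTTT
  .F.FTT
  F...FT
Step 3: 4 trees catch fire, 5 burn out
  TTTTT.
  TT.TTT
  TF.FTT
  ....FT
  .....F
Step 4: 5 trees catch fire, 4 burn out
  TTTTT.
  TF.FTT
  F...FT
  .....F
  ......

TTTTT.
TF.FTT
F...FT
.....F
......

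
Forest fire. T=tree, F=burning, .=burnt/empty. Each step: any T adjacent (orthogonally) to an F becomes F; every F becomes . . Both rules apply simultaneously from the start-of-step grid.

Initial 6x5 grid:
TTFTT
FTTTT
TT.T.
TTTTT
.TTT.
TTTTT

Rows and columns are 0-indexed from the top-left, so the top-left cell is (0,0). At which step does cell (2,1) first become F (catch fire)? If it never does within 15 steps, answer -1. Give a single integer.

Step 1: cell (2,1)='T' (+6 fires, +2 burnt)
Step 2: cell (2,1)='F' (+4 fires, +6 burnt)
  -> target ignites at step 2
Step 3: cell (2,1)='.' (+3 fires, +4 burnt)
Step 4: cell (2,1)='.' (+3 fires, +3 burnt)
Step 5: cell (2,1)='.' (+4 fires, +3 burnt)
Step 6: cell (2,1)='.' (+3 fires, +4 burnt)
Step 7: cell (2,1)='.' (+1 fires, +3 burnt)
Step 8: cell (2,1)='.' (+0 fires, +1 burnt)
  fire out at step 8

2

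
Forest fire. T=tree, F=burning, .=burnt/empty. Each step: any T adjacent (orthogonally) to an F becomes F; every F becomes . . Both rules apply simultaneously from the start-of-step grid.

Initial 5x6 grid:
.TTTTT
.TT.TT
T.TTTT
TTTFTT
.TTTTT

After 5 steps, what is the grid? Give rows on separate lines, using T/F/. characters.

Step 1: 4 trees catch fire, 1 burn out
  .TTTTT
  .TT.TT
  T.TFTT
  TTF.FT
  .TTFTT
Step 2: 6 trees catch fire, 4 burn out
  .TTTTT
  .TT.TT
  T.F.FT
  TF...F
  .TF.FT
Step 3: 6 trees catch fire, 6 burn out
  .TTTTT
  .TF.FT
  T....F
  F.....
  .F...F
Step 4: 5 trees catch fire, 6 burn out
  .TFTFT
  .F...F
  F.....
  ......
  ......
Step 5: 3 trees catch fire, 5 burn out
  .F.F.F
  ......
  ......
  ......
  ......

.F.F.F
......
......
......
......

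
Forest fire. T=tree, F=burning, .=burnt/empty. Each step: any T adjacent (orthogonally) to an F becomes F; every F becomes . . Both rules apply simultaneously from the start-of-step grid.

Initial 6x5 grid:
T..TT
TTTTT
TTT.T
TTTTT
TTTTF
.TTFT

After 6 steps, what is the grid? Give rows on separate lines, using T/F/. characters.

Step 1: 4 trees catch fire, 2 burn out
  T..TT
  TTTTT
  TTT.T
  TTTTF
  TTTF.
  .TF.F
Step 2: 4 trees catch fire, 4 burn out
  T..TT
  TTTTT
  TTT.F
  TTTF.
  TTF..
  .F...
Step 3: 3 trees catch fire, 4 burn out
  T..TT
  TTTTF
  TTT..
  TTF..
  TF...
  .....
Step 4: 5 trees catch fire, 3 burn out
  T..TF
  TTTF.
  TTF..
  TF...
  F....
  .....
Step 5: 4 trees catch fire, 5 burn out
  T..F.
  TTF..
  TF...
  F....
  .....
  .....
Step 6: 2 trees catch fire, 4 burn out
  T....
  TF...
  F....
  .....
  .....
  .....

T....
TF...
F....
.....
.....
.....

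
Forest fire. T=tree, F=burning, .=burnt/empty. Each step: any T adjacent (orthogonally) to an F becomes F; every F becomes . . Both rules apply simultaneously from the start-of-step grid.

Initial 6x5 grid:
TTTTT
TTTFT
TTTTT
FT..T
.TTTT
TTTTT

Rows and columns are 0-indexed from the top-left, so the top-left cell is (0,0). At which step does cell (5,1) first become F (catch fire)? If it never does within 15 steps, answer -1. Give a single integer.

Step 1: cell (5,1)='T' (+6 fires, +2 burnt)
Step 2: cell (5,1)='T' (+8 fires, +6 burnt)
Step 3: cell (5,1)='F' (+5 fires, +8 burnt)
  -> target ignites at step 3
Step 4: cell (5,1)='.' (+4 fires, +5 burnt)
Step 5: cell (5,1)='.' (+2 fires, +4 burnt)
Step 6: cell (5,1)='.' (+0 fires, +2 burnt)
  fire out at step 6

3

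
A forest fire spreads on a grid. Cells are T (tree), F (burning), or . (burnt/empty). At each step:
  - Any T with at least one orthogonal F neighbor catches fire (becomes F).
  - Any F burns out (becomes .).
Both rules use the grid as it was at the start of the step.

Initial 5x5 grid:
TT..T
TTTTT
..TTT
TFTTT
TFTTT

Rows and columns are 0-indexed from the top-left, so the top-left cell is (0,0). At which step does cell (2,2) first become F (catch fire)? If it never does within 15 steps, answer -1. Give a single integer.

Step 1: cell (2,2)='T' (+4 fires, +2 burnt)
Step 2: cell (2,2)='F' (+3 fires, +4 burnt)
  -> target ignites at step 2
Step 3: cell (2,2)='.' (+4 fires, +3 burnt)
Step 4: cell (2,2)='.' (+3 fires, +4 burnt)
Step 5: cell (2,2)='.' (+3 fires, +3 burnt)
Step 6: cell (2,2)='.' (+2 fires, +3 burnt)
Step 7: cell (2,2)='.' (+0 fires, +2 burnt)
  fire out at step 7

2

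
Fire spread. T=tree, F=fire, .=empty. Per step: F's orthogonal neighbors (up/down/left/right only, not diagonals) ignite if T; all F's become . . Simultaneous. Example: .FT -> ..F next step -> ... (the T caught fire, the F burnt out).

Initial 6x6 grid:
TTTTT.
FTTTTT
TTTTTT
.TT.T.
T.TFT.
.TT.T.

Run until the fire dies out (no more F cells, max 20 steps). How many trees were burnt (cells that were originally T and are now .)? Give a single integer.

Step 1: +5 fires, +2 burnt (F count now 5)
Step 2: +7 fires, +5 burnt (F count now 7)
Step 3: +6 fires, +7 burnt (F count now 6)
Step 4: +4 fires, +6 burnt (F count now 4)
Step 5: +2 fires, +4 burnt (F count now 2)
Step 6: +0 fires, +2 burnt (F count now 0)
Fire out after step 6
Initially T: 25, now '.': 35
Total burnt (originally-T cells now '.'): 24

Answer: 24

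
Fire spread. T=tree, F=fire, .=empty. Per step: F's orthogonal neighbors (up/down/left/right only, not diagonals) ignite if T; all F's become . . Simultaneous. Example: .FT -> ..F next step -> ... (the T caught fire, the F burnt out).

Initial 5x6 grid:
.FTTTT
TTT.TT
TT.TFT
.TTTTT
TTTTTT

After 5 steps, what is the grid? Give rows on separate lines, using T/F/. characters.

Step 1: 6 trees catch fire, 2 burn out
  ..FTTT
  TFT.FT
  TT.F.F
  .TTTFT
  TTTTTT
Step 2: 9 trees catch fire, 6 burn out
  ...FFT
  F.F..F
  TF....
  .TTF.F
  TTTTFT
Step 3: 6 trees catch fire, 9 burn out
  .....F
  ......
  F.....
  .FF...
  TTTF.F
Step 4: 2 trees catch fire, 6 burn out
  ......
  ......
  ......
  ......
  TFF...
Step 5: 1 trees catch fire, 2 burn out
  ......
  ......
  ......
  ......
  F.....

......
......
......
......
F.....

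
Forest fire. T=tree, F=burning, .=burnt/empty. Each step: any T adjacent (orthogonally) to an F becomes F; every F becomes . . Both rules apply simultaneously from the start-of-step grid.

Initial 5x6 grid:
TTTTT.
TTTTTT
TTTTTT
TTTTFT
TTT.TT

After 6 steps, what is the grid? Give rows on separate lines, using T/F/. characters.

Step 1: 4 trees catch fire, 1 burn out
  TTTTT.
  TTTTTT
  TTTTFT
  TTTF.F
  TTT.FT
Step 2: 5 trees catch fire, 4 burn out
  TTTTT.
  TTTTFT
  TTTF.F
  TTF...
  TTT..F
Step 3: 6 trees catch fire, 5 burn out
  TTTTF.
  TTTF.F
  TTF...
  TF....
  TTF...
Step 4: 5 trees catch fire, 6 burn out
  TTTF..
  TTF...
  TF....
  F.....
  TF....
Step 5: 4 trees catch fire, 5 burn out
  TTF...
  TF....
  F.....
  ......
  F.....
Step 6: 2 trees catch fire, 4 burn out
  TF....
  F.....
  ......
  ......
  ......

TF....
F.....
......
......
......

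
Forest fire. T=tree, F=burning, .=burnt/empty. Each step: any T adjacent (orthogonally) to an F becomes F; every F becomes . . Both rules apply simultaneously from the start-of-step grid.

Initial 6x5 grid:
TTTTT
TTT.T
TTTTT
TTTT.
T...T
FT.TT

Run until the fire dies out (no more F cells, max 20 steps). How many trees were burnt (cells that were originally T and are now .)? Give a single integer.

Answer: 20

Derivation:
Step 1: +2 fires, +1 burnt (F count now 2)
Step 2: +1 fires, +2 burnt (F count now 1)
Step 3: +2 fires, +1 burnt (F count now 2)
Step 4: +3 fires, +2 burnt (F count now 3)
Step 5: +4 fires, +3 burnt (F count now 4)
Step 6: +3 fires, +4 burnt (F count now 3)
Step 7: +2 fires, +3 burnt (F count now 2)
Step 8: +2 fires, +2 burnt (F count now 2)
Step 9: +1 fires, +2 burnt (F count now 1)
Step 10: +0 fires, +1 burnt (F count now 0)
Fire out after step 10
Initially T: 23, now '.': 27
Total burnt (originally-T cells now '.'): 20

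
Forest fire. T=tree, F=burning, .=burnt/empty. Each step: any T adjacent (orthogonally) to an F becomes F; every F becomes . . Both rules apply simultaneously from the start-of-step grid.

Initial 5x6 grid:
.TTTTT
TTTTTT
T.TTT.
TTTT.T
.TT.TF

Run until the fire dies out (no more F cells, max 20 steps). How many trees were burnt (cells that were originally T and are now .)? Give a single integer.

Answer: 2

Derivation:
Step 1: +2 fires, +1 burnt (F count now 2)
Step 2: +0 fires, +2 burnt (F count now 0)
Fire out after step 2
Initially T: 23, now '.': 9
Total burnt (originally-T cells now '.'): 2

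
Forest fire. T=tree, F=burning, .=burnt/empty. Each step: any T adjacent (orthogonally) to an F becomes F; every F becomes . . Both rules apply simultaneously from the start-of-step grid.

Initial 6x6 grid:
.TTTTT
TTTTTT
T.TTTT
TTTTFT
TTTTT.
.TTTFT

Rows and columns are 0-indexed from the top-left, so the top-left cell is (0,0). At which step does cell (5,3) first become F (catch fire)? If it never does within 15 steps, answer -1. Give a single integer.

Step 1: cell (5,3)='F' (+6 fires, +2 burnt)
  -> target ignites at step 1
Step 2: cell (5,3)='.' (+6 fires, +6 burnt)
Step 3: cell (5,3)='.' (+7 fires, +6 burnt)
Step 4: cell (5,3)='.' (+5 fires, +7 burnt)
Step 5: cell (5,3)='.' (+4 fires, +5 burnt)
Step 6: cell (5,3)='.' (+2 fires, +4 burnt)
Step 7: cell (5,3)='.' (+0 fires, +2 burnt)
  fire out at step 7

1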